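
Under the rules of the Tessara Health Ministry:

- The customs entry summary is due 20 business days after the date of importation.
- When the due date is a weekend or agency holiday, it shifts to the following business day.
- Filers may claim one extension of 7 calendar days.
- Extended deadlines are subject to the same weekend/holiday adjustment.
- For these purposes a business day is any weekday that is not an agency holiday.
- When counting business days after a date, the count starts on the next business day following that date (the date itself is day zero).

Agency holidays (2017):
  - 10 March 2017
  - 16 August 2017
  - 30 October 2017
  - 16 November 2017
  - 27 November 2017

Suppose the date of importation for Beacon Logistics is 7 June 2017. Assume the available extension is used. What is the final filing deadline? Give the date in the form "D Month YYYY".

20 business days after 7 June 2017, excluding weekends and holidays, is 5 July 2017.
5 July 2017 falls on a Wednesday, which is a business day, so no adjustment is needed.
The 7-calendar-day extension moves the deadline from 5 July 2017 to 12 July 2017.
12 July 2017 is a Wednesday and not a listed holiday, so it stands.
So the filing is due 12 July 2017.

12 July 2017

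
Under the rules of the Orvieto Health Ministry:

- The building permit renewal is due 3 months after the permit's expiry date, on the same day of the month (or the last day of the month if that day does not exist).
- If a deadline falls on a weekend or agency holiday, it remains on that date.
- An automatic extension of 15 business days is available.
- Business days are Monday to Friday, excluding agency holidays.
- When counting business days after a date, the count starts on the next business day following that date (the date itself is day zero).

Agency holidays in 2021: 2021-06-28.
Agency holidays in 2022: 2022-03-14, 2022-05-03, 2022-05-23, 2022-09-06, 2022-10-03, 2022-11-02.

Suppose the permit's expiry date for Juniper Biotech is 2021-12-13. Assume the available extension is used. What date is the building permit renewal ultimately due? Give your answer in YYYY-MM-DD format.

2022-04-04

3 months after 2021-12-13, on the same day of the month, is 2022-03-13.
2022-03-13 is a Sunday; no weekend or holiday adjustment applies.
The 15-business-day extension runs from 2022-03-13 to 2022-04-04.
2022-04-04 is a Monday; no weekend or holiday adjustment applies.
The final due date is 2022-04-04.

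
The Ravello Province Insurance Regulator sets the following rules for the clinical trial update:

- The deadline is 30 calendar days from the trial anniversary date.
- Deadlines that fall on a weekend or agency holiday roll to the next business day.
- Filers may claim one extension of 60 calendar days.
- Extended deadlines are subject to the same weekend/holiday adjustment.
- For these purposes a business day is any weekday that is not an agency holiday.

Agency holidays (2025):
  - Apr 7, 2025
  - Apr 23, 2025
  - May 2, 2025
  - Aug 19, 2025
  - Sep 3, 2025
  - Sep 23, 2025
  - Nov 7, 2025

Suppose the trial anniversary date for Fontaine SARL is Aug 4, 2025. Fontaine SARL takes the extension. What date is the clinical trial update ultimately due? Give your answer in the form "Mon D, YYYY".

Nov 3, 2025

Adding 30 calendar days to Aug 4, 2025 gives Sep 3, 2025.
Sep 3, 2025 falls on a listed holiday. Rolling to the next business day gives Sep 4, 2025, a Thursday.
Add the 60 calendar-day extension to Sep 4, 2025: Nov 3, 2025.
Nov 3, 2025 falls on a Monday, which is a business day, so no adjustment is needed.
So the filing is due Nov 3, 2025.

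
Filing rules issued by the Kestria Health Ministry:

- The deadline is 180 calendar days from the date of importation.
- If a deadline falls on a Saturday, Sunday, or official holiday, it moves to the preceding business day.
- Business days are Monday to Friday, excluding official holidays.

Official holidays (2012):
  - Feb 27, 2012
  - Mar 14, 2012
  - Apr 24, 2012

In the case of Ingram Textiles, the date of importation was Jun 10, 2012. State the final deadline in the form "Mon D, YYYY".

Dec 7, 2012

Trigger date Jun 10, 2012 + 180 calendar days = Dec 7, 2012.
Since Dec 7, 2012 is a Friday and not a holiday, the date is unchanged.
The final due date is Dec 7, 2012.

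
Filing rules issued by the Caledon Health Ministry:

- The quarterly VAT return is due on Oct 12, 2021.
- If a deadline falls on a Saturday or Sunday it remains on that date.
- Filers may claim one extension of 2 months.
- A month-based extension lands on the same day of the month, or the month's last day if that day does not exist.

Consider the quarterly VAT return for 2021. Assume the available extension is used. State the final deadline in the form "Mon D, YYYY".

Dec 12, 2021

Start from the fixed due date, Oct 12, 2021.
Oct 12, 2021 is a Tuesday; no weekend or holiday adjustment applies.
The 2 months extension carries Oct 12, 2021 to Dec 12, 2021.
No adjustment is made for weekends or holidays, so Dec 12, 2021 stands.
Deadline: Dec 12, 2021.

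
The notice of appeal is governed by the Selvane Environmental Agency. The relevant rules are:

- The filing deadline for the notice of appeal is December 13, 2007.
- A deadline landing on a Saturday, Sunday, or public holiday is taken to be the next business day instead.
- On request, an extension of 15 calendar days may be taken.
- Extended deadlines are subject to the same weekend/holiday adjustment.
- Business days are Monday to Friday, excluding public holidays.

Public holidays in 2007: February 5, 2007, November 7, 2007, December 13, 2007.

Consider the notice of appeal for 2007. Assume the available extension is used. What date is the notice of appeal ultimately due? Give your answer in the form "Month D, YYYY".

December 31, 2007

The stated deadline is December 13, 2007.
December 13, 2007 is a listed holiday; the next business day is December 14, 2007 (Friday).
Add the 15 calendar-day extension to December 14, 2007: December 29, 2007.
December 29, 2007 is a Saturday; the next business day is December 31, 2007 (Monday).
The final due date is December 31, 2007.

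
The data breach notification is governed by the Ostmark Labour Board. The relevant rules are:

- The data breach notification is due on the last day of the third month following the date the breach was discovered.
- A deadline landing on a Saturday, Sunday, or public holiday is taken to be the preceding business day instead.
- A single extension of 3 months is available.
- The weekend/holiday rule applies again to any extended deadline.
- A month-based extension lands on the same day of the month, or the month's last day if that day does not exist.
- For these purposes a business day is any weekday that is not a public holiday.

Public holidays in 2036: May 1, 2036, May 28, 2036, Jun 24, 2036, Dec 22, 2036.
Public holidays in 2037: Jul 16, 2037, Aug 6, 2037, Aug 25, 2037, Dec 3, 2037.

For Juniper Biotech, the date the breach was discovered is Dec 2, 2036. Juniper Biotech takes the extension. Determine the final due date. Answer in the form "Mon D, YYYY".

Jun 30, 2037

3 months after Dec 2, 2036 falls in March 2037; the last day of that month is Mar 31, 2037.
Mar 31, 2037 falls on a Tuesday, which is a business day, so no adjustment is needed.
Add 3 months to Mar 31, 2037: Jun 30, 2037 (day 31 does not exist in June, so the month's last day is used).
Jun 30, 2037 is a Tuesday and not a listed holiday, so it stands.
Deadline: Jun 30, 2037.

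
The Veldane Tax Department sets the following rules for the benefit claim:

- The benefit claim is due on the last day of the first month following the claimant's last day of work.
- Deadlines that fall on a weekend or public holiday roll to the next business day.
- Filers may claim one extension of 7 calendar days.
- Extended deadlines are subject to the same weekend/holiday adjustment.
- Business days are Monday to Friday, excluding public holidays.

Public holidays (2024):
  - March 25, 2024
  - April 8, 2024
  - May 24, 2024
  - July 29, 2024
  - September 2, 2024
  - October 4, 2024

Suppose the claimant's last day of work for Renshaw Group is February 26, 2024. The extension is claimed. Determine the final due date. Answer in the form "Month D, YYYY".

1 month after February 26, 2024 falls in March 2024; the last day of that month is March 31, 2024.
March 31, 2024 is a Sunday, so it moves to the next business day, April 1, 2024 (Monday).
Applying the 7-calendar-day extension: April 1, 2024 + 7 days = April 8, 2024.
Because April 8, 2024 is a listed holiday, the deadline becomes April 9, 2024 (Tuesday).
Deadline: April 9, 2024.

April 9, 2024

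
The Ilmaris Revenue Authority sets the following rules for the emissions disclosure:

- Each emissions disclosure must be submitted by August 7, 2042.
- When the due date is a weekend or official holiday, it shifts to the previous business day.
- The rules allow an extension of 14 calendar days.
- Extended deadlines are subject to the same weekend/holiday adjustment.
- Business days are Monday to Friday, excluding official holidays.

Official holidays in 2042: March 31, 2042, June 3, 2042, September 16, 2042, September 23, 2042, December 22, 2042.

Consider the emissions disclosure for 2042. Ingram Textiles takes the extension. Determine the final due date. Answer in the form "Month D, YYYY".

August 21, 2042

The stated deadline is August 7, 2042.
Since August 7, 2042 is a Thursday and not a holiday, the date is unchanged.
Add the 14 calendar-day extension to August 7, 2042: August 21, 2042.
August 21, 2042 (Thursday) is already a business day.
Deadline: August 21, 2042.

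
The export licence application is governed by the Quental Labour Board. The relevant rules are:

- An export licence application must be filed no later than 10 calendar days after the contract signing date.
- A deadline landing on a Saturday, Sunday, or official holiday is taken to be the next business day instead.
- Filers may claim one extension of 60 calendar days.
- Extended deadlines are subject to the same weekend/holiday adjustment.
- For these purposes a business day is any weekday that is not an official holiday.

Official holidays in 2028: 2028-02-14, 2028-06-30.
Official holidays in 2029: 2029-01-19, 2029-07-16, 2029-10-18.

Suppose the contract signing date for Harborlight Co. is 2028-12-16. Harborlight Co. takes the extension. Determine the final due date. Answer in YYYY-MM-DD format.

2029-02-26

10 calendar days after 2028-12-16 is 2028-12-26.
2028-12-26 is a Tuesday and not a listed holiday, so it stands.
With the 60-day extension, 2028-12-26 becomes 2029-02-24.
2029-02-24 falls on a Saturday. Rolling to the next business day gives 2029-02-26, a Monday.
So the filing is due 2029-02-26.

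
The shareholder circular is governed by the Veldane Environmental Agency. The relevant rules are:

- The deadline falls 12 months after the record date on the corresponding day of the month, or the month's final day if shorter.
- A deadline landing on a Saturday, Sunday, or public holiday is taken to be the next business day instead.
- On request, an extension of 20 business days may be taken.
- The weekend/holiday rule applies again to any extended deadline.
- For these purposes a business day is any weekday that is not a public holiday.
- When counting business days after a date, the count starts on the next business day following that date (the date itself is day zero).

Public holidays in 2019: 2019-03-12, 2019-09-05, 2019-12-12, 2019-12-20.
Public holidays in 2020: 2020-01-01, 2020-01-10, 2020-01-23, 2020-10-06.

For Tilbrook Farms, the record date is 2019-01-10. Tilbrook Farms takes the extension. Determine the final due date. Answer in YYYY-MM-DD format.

12 months after 2019-01-10, on the same day of the month, is 2020-01-10.
2020-01-10 falls on a listed holiday. Rolling to the next business day gives 2020-01-13, a Monday.
Applying the 20-business-day extension: 20 business days after 2020-01-13 is 2020-02-11.
2020-02-11 is a Tuesday and not a listed holiday, so it stands.
The final due date is 2020-02-11.

2020-02-11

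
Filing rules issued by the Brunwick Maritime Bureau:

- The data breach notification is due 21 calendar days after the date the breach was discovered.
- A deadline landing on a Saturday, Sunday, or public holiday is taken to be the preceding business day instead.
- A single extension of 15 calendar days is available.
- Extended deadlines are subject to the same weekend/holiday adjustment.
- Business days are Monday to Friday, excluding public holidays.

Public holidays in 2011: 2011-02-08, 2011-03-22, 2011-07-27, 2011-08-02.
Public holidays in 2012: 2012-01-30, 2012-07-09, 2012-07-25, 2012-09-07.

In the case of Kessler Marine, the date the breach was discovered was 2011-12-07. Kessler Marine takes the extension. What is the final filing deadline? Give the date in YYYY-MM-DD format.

From 2011-12-07, 21 calendar days later is 2011-12-28.
Since 2011-12-28 is a Wednesday and not a holiday, the date is unchanged.
Applying the 15-calendar-day extension: 2011-12-28 + 15 days = 2012-01-12.
2012-01-12 is a Thursday and not a listed holiday, so it stands.
Deadline: 2012-01-12.

2012-01-12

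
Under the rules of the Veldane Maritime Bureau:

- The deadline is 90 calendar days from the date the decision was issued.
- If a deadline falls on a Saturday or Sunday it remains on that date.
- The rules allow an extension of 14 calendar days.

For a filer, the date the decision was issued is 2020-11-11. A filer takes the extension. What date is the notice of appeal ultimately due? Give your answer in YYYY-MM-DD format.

2021-02-23

From 2020-11-11, 90 calendar days later is 2021-02-09.
2021-02-09 falls on a Tuesday. The rules make no weekend/holiday allowance, so it remains 2021-02-09.
Add the 14 calendar-day extension to 2021-02-09: 2021-02-23.
2021-02-23 is a Tuesday; no weekend or holiday adjustment applies.
So the filing is due 2021-02-23.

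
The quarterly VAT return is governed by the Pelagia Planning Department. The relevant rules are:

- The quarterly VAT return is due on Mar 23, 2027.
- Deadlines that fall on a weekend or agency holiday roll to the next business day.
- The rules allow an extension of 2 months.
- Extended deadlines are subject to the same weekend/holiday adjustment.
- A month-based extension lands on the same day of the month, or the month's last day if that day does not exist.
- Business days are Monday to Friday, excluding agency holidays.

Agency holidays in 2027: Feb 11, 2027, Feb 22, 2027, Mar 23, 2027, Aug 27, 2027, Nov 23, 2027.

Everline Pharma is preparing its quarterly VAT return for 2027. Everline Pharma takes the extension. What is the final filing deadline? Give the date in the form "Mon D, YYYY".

The statutory due date is Mar 23, 2027.
Because Mar 23, 2027 is a listed holiday, the deadline becomes Mar 24, 2027 (Wednesday).
Add 2 months to Mar 24, 2027: May 24, 2027.
May 24, 2027 is a Monday and not a listed holiday, so it stands.
Final deadline: May 24, 2027.

May 24, 2027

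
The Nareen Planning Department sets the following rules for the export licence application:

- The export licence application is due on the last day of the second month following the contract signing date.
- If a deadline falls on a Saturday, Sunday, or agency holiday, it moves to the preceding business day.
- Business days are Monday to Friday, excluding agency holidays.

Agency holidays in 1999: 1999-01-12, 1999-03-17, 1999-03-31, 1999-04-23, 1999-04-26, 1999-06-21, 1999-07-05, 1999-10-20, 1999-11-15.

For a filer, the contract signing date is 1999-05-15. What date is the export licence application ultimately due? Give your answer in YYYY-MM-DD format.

The second month after 1999-05-15 is July 1999, whose last day is 1999-07-31.
1999-07-31 is a Saturday; the preceding business day is 1999-07-30 (Friday).
Deadline: 1999-07-30.

1999-07-30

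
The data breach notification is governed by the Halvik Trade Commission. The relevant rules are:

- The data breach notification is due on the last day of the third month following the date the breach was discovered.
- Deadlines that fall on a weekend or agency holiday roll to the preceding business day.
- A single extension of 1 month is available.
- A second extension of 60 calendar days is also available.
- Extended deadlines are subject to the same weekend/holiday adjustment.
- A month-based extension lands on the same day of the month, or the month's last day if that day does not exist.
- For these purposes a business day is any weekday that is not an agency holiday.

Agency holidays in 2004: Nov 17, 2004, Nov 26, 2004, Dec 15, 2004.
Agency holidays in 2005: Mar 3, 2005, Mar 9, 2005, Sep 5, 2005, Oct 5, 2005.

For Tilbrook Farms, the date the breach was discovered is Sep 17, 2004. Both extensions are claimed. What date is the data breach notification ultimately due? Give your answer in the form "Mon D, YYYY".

3 months after Sep 17, 2004 is December 2004; that month ends on Dec 31, 2004.
Since Dec 31, 2004 is a Friday and not a holiday, the date is unchanged.
The 1 month extension carries Dec 31, 2004 to Jan 31, 2005.
Since Jan 31, 2005 is a Monday and not a holiday, the date is unchanged.
With the 60-day extension, Jan 31, 2005 becomes Apr 1, 2005.
Apr 1, 2005 is a Friday and not a listed holiday, so it stands.
The final due date is Apr 1, 2005.

Apr 1, 2005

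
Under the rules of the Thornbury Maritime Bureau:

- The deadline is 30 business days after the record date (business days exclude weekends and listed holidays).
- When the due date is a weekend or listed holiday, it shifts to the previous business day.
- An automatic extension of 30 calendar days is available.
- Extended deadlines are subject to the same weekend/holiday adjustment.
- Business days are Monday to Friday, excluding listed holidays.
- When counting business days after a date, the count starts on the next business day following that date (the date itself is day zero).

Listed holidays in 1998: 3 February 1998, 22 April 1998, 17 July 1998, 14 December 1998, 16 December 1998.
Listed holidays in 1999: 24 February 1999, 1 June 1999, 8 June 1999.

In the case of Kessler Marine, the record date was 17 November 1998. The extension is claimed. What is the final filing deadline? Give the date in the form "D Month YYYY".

29 January 1999

Counting 30 business days after 17 November 1998 (skipping weekends and listed holidays) reaches 31 December 1998.
31 December 1998 falls on a Thursday, which is a business day, so no adjustment is needed.
Add the 30 calendar-day extension to 31 December 1998: 30 January 1999.
30 January 1999 is a Saturday; the preceding business day is 29 January 1999 (Friday).
So the filing is due 29 January 1999.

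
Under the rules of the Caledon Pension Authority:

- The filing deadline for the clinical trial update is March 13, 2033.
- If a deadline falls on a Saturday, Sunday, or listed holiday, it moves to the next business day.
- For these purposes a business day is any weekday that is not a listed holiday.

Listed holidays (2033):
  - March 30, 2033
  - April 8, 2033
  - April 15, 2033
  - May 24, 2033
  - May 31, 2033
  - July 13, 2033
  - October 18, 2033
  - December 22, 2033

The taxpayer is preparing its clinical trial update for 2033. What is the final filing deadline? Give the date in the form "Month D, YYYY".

March 14, 2033

The statutory due date is March 13, 2033.
March 13, 2033 falls on a Sunday. Rolling to the next business day gives March 14, 2033, a Monday.
Final deadline: March 14, 2033.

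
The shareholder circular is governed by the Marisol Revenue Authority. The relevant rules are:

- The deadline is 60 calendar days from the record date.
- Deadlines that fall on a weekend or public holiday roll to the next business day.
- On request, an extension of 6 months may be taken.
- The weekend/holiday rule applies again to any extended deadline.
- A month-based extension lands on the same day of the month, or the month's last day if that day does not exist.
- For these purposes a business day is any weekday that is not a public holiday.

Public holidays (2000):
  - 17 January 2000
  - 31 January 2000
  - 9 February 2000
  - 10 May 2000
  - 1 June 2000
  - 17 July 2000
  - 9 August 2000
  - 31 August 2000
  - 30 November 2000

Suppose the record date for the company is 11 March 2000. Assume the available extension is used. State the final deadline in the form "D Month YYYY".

From 11 March 2000, 60 calendar days later is 10 May 2000.
10 May 2000 falls on a listed holiday. Rolling to the next business day gives 11 May 2000, a Thursday.
Applying the 6 months extension: 6 months after 11 May 2000 is 11 November 2000.
Because 11 November 2000 is a Saturday, the deadline becomes 13 November 2000 (Monday).
Deadline: 13 November 2000.

13 November 2000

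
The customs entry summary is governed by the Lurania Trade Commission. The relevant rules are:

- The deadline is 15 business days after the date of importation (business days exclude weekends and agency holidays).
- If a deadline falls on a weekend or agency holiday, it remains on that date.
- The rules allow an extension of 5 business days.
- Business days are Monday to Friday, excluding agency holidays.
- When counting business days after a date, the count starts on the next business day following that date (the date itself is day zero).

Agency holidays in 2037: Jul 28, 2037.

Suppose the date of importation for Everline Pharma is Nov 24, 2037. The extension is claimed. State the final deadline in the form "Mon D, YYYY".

Dec 22, 2037

15 business days after Nov 24, 2037, excluding weekends and holidays, is Dec 15, 2037.
Dec 15, 2037 falls on a Tuesday. The rules make no weekend/holiday allowance, so it remains Dec 15, 2037.
Applying the 5-business-day extension: 5 business days after Dec 15, 2037 is Dec 22, 2037.
No adjustment is made for weekends or holidays, so Dec 22, 2037 stands.
Deadline: Dec 22, 2037.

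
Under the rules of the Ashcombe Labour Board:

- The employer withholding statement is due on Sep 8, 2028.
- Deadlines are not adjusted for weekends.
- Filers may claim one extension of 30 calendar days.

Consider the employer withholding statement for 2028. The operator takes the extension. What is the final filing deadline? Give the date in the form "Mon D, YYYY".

Oct 8, 2028

The stated deadline is Sep 8, 2028.
No adjustment is made for weekends or holidays, so Sep 8, 2028 stands.
Add the 30 calendar-day extension to Sep 8, 2028: Oct 8, 2028.
Oct 8, 2028 is a Sunday; no weekend or holiday adjustment applies.
Deadline: Oct 8, 2028.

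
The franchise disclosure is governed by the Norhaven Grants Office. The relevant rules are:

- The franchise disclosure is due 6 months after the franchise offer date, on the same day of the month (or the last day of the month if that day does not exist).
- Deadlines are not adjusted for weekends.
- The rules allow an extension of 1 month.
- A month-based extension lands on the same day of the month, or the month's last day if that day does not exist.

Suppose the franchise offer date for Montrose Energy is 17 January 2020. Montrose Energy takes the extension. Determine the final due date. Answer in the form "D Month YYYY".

17 August 2020

Moving 6 months forward from 17 January 2020 on the corresponding day gives 17 July 2020.
17 July 2020 falls on a Friday. The rules make no weekend/holiday allowance, so it remains 17 July 2020.
Add 1 month to 17 July 2020: 17 August 2020.
No adjustment is made for weekends or holidays, so 17 August 2020 stands.
Deadline: 17 August 2020.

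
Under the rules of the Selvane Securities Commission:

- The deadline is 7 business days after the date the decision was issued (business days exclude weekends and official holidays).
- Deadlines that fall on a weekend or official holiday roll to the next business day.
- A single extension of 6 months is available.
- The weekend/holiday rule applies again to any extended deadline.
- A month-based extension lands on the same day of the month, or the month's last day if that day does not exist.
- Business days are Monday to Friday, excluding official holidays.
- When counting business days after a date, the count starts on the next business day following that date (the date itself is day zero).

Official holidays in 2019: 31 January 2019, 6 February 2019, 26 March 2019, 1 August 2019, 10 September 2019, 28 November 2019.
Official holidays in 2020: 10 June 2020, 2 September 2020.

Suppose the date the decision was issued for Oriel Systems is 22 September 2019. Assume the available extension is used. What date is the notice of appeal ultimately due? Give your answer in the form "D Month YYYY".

1 April 2020

7 business days after 22 September 2019, excluding weekends and holidays, is 1 October 2019.
1 October 2019 falls on a Tuesday, which is a business day, so no adjustment is needed.
Add 6 months to 1 October 2019: 1 April 2020.
1 April 2020 falls on a Wednesday, which is a business day, so no adjustment is needed.
Deadline: 1 April 2020.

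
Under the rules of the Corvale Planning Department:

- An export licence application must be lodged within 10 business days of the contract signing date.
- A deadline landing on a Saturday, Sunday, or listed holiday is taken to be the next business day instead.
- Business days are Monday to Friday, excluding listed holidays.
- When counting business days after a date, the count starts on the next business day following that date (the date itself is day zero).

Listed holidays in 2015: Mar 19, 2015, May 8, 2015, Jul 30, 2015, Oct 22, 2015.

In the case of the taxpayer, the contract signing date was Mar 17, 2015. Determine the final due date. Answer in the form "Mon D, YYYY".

Apr 1, 2015

Counting 10 business days after Mar 17, 2015 (skipping weekends and listed holidays) reaches Apr 1, 2015.
Apr 1, 2015 falls on a Wednesday, which is a business day, so no adjustment is needed.
Final deadline: Apr 1, 2015.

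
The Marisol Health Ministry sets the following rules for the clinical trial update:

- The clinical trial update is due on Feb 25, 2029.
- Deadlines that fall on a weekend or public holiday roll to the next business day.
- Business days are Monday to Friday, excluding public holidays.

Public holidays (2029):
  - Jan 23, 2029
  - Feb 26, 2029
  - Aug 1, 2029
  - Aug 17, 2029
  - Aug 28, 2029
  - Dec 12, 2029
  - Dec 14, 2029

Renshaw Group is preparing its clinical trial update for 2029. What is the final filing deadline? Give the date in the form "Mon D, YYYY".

The stated deadline is Feb 25, 2029.
Feb 25, 2029 is a Sunday; the next business day is Feb 27, 2029 (Tuesday).
Final deadline: Feb 27, 2029.

Feb 27, 2029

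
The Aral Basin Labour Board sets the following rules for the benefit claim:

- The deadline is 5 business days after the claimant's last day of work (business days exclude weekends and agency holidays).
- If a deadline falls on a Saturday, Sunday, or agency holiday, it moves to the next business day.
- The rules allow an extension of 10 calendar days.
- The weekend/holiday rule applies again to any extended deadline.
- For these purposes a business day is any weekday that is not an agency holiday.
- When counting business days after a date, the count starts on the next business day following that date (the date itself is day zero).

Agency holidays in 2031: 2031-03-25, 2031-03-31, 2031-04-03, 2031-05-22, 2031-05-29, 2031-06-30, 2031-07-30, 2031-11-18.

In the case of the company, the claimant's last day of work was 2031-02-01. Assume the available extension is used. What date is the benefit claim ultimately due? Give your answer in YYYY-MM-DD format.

5 business days after 2031-02-01, excluding weekends and holidays, is 2031-02-07.
2031-02-07 falls on a Friday, which is a business day, so no adjustment is needed.
The 10-calendar-day extension moves the deadline from 2031-02-07 to 2031-02-17.
2031-02-17 is a Monday and not a listed holiday, so it stands.
Deadline: 2031-02-17.

2031-02-17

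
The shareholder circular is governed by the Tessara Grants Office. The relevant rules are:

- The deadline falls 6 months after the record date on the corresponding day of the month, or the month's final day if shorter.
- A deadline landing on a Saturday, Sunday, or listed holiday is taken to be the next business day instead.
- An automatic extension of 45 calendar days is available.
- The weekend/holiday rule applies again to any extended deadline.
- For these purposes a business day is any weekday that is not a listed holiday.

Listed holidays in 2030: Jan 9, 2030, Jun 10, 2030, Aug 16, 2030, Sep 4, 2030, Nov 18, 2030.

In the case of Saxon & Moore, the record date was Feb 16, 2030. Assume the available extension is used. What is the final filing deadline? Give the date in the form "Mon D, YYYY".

Oct 3, 2030

6 months from Feb 16, 2030 is Aug 16, 2030.
Aug 16, 2030 is a listed holiday, so it moves to the next business day, Aug 19, 2030 (Monday).
With the 45-day extension, Aug 19, 2030 becomes Oct 3, 2030.
Oct 3, 2030 falls on a Thursday, which is a business day, so no adjustment is needed.
Deadline: Oct 3, 2030.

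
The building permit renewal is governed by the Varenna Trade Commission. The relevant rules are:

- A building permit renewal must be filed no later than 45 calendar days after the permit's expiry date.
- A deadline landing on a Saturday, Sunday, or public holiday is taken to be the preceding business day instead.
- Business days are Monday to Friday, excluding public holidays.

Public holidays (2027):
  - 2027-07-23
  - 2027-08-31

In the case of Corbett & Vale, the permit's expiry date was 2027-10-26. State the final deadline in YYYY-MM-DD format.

From 2027-10-26, 45 calendar days later is 2027-12-10.
Since 2027-12-10 is a Friday and not a holiday, the date is unchanged.
So the filing is due 2027-12-10.

2027-12-10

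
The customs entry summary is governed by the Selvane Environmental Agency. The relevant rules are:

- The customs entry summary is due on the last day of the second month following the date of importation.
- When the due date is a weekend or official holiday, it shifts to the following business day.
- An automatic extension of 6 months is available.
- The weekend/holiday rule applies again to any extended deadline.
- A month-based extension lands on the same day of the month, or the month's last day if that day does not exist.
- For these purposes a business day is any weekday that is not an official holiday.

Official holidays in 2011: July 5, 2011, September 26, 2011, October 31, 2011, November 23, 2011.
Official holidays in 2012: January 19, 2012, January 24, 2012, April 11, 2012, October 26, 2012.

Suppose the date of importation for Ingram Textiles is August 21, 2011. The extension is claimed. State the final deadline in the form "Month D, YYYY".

The second month after August 21, 2011 is October 2011, whose last day is October 31, 2011.
October 31, 2011 is a listed holiday, so it moves to the next business day, November 1, 2011 (Tuesday).
Add 6 months to November 1, 2011: May 1, 2012.
May 1, 2012 is a Tuesday and not a listed holiday, so it stands.
Final deadline: May 1, 2012.

May 1, 2012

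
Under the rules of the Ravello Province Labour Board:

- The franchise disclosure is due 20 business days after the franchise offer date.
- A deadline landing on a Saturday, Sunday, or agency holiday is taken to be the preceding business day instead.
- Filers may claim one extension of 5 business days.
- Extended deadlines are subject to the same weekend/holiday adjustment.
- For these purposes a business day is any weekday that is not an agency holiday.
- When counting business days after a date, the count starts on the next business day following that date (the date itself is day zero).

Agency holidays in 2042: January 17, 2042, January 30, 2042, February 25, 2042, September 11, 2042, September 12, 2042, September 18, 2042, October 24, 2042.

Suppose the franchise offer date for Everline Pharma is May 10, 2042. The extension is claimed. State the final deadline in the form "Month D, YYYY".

June 13, 2042

20 business days after May 10, 2042, excluding weekends and holidays, is June 6, 2042.
June 6, 2042 (Friday) is already a business day.
Applying the 5-business-day extension: 5 business days after June 6, 2042 is June 13, 2042.
June 13, 2042 (Friday) is already a business day.
Final deadline: June 13, 2042.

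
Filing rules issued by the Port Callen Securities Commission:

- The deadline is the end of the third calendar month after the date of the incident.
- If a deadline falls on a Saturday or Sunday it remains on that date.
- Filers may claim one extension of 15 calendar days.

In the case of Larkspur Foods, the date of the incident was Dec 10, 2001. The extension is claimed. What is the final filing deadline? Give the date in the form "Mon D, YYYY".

Apr 15, 2002

3 months after Dec 10, 2001 falls in March 2002; the last day of that month is Mar 31, 2002.
Mar 31, 2002 falls on a Sunday. The rules make no weekend/holiday allowance, so it remains Mar 31, 2002.
With the 15-day extension, Mar 31, 2002 becomes Apr 15, 2002.
Apr 15, 2002 is a Monday; no weekend or holiday adjustment applies.
The final due date is Apr 15, 2002.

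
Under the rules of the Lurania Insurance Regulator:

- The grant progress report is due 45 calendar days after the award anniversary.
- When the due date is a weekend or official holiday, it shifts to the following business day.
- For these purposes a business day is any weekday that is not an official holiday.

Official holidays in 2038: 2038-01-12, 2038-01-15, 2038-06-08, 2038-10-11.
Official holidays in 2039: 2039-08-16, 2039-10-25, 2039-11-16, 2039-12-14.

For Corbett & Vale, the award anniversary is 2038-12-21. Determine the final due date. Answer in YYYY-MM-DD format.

Trigger date 2038-12-21 + 45 calendar days = 2039-02-04.
2039-02-04 is a Friday and not a listed holiday, so it stands.
So the filing is due 2039-02-04.

2039-02-04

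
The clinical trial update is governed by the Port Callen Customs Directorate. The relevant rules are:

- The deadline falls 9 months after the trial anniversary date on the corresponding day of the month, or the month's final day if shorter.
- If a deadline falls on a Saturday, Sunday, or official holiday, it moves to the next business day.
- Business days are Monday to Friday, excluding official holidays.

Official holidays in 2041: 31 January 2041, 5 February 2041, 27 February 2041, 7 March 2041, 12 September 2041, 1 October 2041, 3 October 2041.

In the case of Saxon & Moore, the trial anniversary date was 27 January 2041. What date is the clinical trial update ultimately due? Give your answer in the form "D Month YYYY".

28 October 2041

9 months after 27 January 2041, on the same day of the month, is 27 October 2041.
Because 27 October 2041 is a Sunday, the deadline becomes 28 October 2041 (Monday).
The final due date is 28 October 2041.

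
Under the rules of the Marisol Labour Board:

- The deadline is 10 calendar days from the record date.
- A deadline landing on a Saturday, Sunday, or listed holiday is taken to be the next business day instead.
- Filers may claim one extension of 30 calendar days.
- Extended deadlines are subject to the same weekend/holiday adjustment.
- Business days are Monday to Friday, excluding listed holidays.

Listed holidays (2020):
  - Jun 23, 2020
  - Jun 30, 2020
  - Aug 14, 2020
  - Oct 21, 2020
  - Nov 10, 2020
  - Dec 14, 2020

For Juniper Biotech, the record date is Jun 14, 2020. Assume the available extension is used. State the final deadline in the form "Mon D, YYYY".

Adding 10 calendar days to Jun 14, 2020 gives Jun 24, 2020.
Since Jun 24, 2020 is a Wednesday and not a holiday, the date is unchanged.
The 30-calendar-day extension moves the deadline from Jun 24, 2020 to Jul 24, 2020.
Jul 24, 2020 is a Friday and not a listed holiday, so it stands.
Final deadline: Jul 24, 2020.

Jul 24, 2020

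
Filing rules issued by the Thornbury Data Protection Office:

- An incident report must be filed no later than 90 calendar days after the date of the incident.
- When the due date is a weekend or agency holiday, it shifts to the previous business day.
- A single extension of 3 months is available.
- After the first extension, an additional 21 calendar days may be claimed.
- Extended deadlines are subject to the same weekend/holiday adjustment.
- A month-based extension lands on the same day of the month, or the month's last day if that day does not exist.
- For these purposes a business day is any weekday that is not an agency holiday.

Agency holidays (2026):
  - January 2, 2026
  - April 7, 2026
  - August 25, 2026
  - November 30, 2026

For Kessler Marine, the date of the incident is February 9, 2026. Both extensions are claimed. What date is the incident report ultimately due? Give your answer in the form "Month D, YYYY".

Adding 90 calendar days to February 9, 2026 gives May 10, 2026.
Because May 10, 2026 is a Sunday, the deadline becomes May 8, 2026 (Friday).
The 3 months extension carries May 8, 2026 to August 8, 2026.
August 8, 2026 falls on a Saturday. Rolling to the preceding business day gives August 7, 2026, a Friday.
With the 21-day extension, August 7, 2026 becomes August 28, 2026.
August 28, 2026 falls on a Friday, which is a business day, so no adjustment is needed.
The final due date is August 28, 2026.

August 28, 2026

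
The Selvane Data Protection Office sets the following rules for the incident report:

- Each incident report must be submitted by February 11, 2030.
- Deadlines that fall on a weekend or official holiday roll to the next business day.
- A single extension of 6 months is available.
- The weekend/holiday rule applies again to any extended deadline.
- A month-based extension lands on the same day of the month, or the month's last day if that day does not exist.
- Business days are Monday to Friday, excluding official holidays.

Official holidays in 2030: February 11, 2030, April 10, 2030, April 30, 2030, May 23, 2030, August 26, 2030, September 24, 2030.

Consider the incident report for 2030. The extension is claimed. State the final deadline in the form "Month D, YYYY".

August 12, 2030

The statutory due date is February 11, 2030.
Because February 11, 2030 is a listed holiday, the deadline becomes February 12, 2030 (Tuesday).
The 6 months extension carries February 12, 2030 to August 12, 2030.
August 12, 2030 falls on a Monday, which is a business day, so no adjustment is needed.
The final due date is August 12, 2030.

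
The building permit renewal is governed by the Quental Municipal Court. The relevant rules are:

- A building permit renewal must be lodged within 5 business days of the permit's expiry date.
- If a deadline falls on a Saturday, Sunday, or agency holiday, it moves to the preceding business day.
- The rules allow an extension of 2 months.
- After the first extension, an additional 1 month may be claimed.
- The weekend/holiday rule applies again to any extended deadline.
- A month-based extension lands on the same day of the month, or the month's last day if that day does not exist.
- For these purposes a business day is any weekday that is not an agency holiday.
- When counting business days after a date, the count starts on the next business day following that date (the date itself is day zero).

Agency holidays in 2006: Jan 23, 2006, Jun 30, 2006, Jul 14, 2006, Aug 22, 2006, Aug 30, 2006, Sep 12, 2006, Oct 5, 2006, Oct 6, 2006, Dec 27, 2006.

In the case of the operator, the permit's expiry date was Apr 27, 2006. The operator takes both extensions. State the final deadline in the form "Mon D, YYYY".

Aug 4, 2006

Starting the day after Apr 27, 2006 and counting 5 business days lands on May 4, 2006.
May 4, 2006 (Thursday) is already a business day.
Add 2 months to May 4, 2006: Jul 4, 2006.
Jul 4, 2006 is a Tuesday and not a listed holiday, so it stands.
The 1 month extension carries Jul 4, 2006 to Aug 4, 2006.
Aug 4, 2006 is a Friday and not a listed holiday, so it stands.
The final due date is Aug 4, 2006.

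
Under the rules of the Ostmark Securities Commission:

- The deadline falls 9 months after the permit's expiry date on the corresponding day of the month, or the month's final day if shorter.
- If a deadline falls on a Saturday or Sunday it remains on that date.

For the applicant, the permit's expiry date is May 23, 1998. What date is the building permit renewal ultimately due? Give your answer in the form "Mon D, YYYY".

Moving 9 months forward from May 23, 1998 on the corresponding day gives Feb 23, 1999.
Feb 23, 1999 falls on a Tuesday. The rules make no weekend/holiday allowance, so it remains Feb 23, 1999.
Final deadline: Feb 23, 1999.

Feb 23, 1999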